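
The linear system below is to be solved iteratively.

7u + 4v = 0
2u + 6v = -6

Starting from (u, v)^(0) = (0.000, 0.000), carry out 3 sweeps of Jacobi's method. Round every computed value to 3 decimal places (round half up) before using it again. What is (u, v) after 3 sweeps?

(0.571, -1.190)

Iteration 1:
  u = (0 - (4)·0.000) / (7) = 0.000
  v = (-6 - (2)·0.000) / (6) = -1.000
Iteration 2:
  u = (0 - (4)·-1.000) / (7) = 0.571
  v = (-6 - (2)·0.000) / (6) = -1.000
Iteration 3:
  u = (0 - (4)·-1.000) / (7) = 0.571
  v = (-6 - (2)·0.571) / (6) = -1.190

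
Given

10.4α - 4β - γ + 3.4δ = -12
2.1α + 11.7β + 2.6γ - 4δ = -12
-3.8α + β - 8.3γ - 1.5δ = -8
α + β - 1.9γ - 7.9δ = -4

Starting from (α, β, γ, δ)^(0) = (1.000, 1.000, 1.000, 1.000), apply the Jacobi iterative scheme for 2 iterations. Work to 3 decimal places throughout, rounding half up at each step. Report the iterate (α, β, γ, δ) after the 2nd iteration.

Iteration 1:
  α = (-12 - (-4)·1.000 - (-1)·1.000 - (3.4)·1.000) / (10.4) = -1.000
  β = (-12 - (2.1)·1.000 - (2.6)·1.000 - (-4)·1.000) / (11.7) = -1.085
  γ = (-8 - (-3.8)·1.000 - (1)·1.000 - (-1.5)·1.000) / (-8.3) = 0.446
  δ = (-4 - (1)·1.000 - (1)·1.000 - (-1.9)·1.000) / (-7.9) = 0.519
Iteration 2:
  α = (-12 - (-4)·-1.085 - (-1)·0.446 - (3.4)·0.519) / (10.4) = -1.698
  β = (-12 - (2.1)·-1.000 - (2.6)·0.446 - (-4)·0.519) / (11.7) = -0.768
  γ = (-8 - (-3.8)·-1.000 - (1)·-1.085 - (-1.5)·0.519) / (-8.3) = 1.197
  δ = (-4 - (1)·-1.000 - (1)·-1.085 - (-1.9)·0.446) / (-7.9) = 0.135

(-1.698, -0.768, 1.197, 0.135)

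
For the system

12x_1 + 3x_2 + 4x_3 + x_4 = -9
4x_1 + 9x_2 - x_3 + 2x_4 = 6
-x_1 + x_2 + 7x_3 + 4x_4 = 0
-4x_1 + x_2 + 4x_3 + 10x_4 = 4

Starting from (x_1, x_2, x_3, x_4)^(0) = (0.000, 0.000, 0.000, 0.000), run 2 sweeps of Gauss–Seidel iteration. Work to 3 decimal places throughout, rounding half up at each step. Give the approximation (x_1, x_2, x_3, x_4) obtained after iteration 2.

(-0.925, 1.028, -0.336, 0.062)

Iteration 1:
  x_1 = (-9 - (3)·0.000 - (4)·0.000 - (1)·0.000) / (12) = -0.750
  x_2 = (6 - (4)·-0.750 - (-1)·0.000 - (2)·0.000) / (9) = 1.000
  x_3 = (0 - (-1)·-0.750 - (1)·1.000 - (4)·0.000) / (7) = -0.250
  x_4 = (4 - (-4)·-0.750 - (1)·1.000 - (4)·-0.250) / (10) = 0.100
Iteration 2:
  x_1 = (-9 - (3)·1.000 - (4)·-0.250 - (1)·0.100) / (12) = -0.925
  x_2 = (6 - (4)·-0.925 - (-1)·-0.250 - (2)·0.100) / (9) = 1.028
  x_3 = (0 - (-1)·-0.925 - (1)·1.028 - (4)·0.100) / (7) = -0.336
  x_4 = (4 - (-4)·-0.925 - (1)·1.028 - (4)·-0.336) / (10) = 0.062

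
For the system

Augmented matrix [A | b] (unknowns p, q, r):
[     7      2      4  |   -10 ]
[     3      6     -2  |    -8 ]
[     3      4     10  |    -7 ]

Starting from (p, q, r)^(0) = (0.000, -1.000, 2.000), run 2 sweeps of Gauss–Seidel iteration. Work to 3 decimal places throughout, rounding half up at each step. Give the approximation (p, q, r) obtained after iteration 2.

Iteration 1:
  p = (-10 - (2)·-1.000 - (4)·2.000) / (7) = -2.286
  q = (-8 - (3)·-2.286 - (-2)·2.000) / (6) = 0.476
  r = (-7 - (3)·-2.286 - (4)·0.476) / (10) = -0.205
Iteration 2:
  p = (-10 - (2)·0.476 - (4)·-0.205) / (7) = -1.447
  q = (-8 - (3)·-1.447 - (-2)·-0.205) / (6) = -0.678
  r = (-7 - (3)·-1.447 - (4)·-0.678) / (10) = 0.005

(-1.447, -0.678, 0.005)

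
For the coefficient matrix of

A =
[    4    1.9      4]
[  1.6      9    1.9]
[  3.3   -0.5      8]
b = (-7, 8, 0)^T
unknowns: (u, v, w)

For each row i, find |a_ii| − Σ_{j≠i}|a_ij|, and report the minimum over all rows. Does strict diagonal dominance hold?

row 1: |4| − (1.9+4) = -1.9
row 2: |9| − (1.6+1.9) = 5.5
row 3: |8| − (3.3+0.5) = 4.2
minimum over rows = -1.9 → not strictly diagonally dominant

-1.9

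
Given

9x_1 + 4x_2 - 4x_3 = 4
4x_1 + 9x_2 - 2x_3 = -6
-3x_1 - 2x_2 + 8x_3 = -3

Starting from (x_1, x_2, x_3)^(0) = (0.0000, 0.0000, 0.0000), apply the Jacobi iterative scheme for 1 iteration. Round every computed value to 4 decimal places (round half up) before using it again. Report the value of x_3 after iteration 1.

-0.3750

Iteration 1:
  x_1 = (4 - (4)·0.0000 - (-4)·0.0000) / (9) = 0.4444
  x_2 = (-6 - (4)·0.0000 - (-2)·0.0000) / (9) = -0.6667
  x_3 = (-3 - (-3)·0.0000 - (-2)·0.0000) / (8) = -0.3750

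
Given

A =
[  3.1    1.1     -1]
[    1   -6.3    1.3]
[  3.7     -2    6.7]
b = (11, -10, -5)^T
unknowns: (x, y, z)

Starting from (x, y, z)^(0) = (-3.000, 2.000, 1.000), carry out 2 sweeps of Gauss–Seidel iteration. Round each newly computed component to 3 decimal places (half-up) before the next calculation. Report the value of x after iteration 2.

2.151

Iteration 1:
  x = (11 - (1.1)·2.000 - (-1)·1.000) / (3.1) = 3.161
  y = (-10 - (1)·3.161 - (1.3)·1.000) / (-6.3) = 2.295
  z = (-5 - (3.7)·3.161 - (-2)·2.295) / (6.7) = -1.807
Iteration 2:
  x = (11 - (1.1)·2.295 - (-1)·-1.807) / (3.1) = 2.151
  y = (-10 - (1)·2.151 - (1.3)·-1.807) / (-6.3) = 1.556
  z = (-5 - (3.7)·2.151 - (-2)·1.556) / (6.7) = -1.470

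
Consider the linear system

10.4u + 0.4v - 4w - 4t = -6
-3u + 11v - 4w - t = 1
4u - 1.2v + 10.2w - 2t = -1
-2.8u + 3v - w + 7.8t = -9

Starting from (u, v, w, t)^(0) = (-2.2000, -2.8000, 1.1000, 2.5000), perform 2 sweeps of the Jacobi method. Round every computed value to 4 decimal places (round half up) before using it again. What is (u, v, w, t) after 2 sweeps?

Iteration 1:
  u = (-6 - (0.4)·-2.8000 - (-4)·1.1000 - (-4)·2.5000) / (10.4) = 0.9154
  v = (1 - (-3)·-2.2000 - (-4)·1.1000 - (-1)·2.5000) / (11) = 0.1182
  w = (-1 - (4)·-2.2000 - (-1.2)·-2.8000 - (-2)·2.5000) / (10.2) = 0.9255
  t = (-9 - (-2.8)·-2.2000 - (3)·-2.8000 - (-1)·1.1000) / (7.8) = -0.7256
Iteration 2:
  u = (-6 - (0.4)·0.1182 - (-4)·0.9255 - (-4)·-0.7256) / (10.4) = -0.5046
  v = (1 - (-3)·0.9154 - (-4)·0.9255 - (-1)·-0.7256) / (11) = 0.6111
  w = (-1 - (4)·0.9154 - (-1.2)·0.1182 - (-2)·-0.7256) / (10.2) = -0.5854
  t = (-9 - (-2.8)·0.9154 - (3)·0.1182 - (-1)·0.9255) / (7.8) = -0.7520

(-0.5046, 0.6111, -0.5854, -0.7520)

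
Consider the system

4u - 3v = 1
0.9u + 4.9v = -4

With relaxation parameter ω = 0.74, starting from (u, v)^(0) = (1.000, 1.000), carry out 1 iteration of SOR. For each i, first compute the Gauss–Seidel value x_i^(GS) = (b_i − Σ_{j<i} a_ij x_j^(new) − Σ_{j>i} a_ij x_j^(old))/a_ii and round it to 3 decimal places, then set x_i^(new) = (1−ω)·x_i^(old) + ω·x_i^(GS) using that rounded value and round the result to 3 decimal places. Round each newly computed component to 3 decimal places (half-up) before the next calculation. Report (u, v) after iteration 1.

Iteration 1:
  u: GS value = (1 - (-3)·1.000) / (4) = 1.000;  u ← (1−ω)·1.000 + ω·1.000 = 1.000
  v: GS value = (-4 - (0.9)·1.000) / (4.9) = -1.000;  v ← (1−ω)·1.000 + ω·-1.000 = -0.480

(1.000, -0.480)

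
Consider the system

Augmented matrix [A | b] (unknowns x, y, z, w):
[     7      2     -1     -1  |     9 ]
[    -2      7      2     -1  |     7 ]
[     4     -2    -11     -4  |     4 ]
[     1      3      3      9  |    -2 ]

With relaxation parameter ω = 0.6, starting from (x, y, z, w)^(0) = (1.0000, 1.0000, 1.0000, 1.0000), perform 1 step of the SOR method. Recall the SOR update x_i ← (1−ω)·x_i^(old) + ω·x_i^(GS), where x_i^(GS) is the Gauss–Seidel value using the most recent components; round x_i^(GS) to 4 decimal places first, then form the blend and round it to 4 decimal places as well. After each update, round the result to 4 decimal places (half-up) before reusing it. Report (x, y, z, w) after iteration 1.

Iteration 1:
  x: GS value = (9 - (2)·1.0000 - (-1)·1.0000 - (-1)·1.0000) / (7) = 1.2857;  x ← (1−ω)·1.0000 + ω·1.2857 = 1.1714
  y: GS value = (7 - (-2)·1.1714 - (2)·1.0000 - (-1)·1.0000) / (7) = 1.1918;  y ← (1−ω)·1.0000 + ω·1.1918 = 1.1151
  z: GS value = (4 - (4)·1.1714 - (-2)·1.1151 - (-4)·1.0000) / (-11) = -0.5041;  z ← (1−ω)·1.0000 + ω·-0.5041 = 0.0975
  w: GS value = (-2 - (1)·1.1714 - (3)·1.1151 - (3)·0.0975) / (9) = -0.7566;  w ← (1−ω)·1.0000 + ω·-0.7566 = -0.0540

(1.1714, 1.1151, 0.0975, -0.0540)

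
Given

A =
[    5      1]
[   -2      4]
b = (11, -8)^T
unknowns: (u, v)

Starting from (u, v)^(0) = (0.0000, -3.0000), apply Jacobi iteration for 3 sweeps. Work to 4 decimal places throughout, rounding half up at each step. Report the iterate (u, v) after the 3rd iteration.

(2.3200, -0.7000)

Iteration 1:
  u = (11 - (1)·-3.0000) / (5) = 2.8000
  v = (-8 - (-2)·0.0000) / (4) = -2.0000
Iteration 2:
  u = (11 - (1)·-2.0000) / (5) = 2.6000
  v = (-8 - (-2)·2.8000) / (4) = -0.6000
Iteration 3:
  u = (11 - (1)·-0.6000) / (5) = 2.3200
  v = (-8 - (-2)·2.6000) / (4) = -0.7000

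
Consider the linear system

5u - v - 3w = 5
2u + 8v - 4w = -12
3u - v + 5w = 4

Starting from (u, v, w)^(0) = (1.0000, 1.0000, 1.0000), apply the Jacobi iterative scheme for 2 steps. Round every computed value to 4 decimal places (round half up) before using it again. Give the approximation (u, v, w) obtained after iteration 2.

(0.9900, -1.7500, -0.5300)

Iteration 1:
  u = (5 - (-1)·1.0000 - (-3)·1.0000) / (5) = 1.8000
  v = (-12 - (2)·1.0000 - (-4)·1.0000) / (8) = -1.2500
  w = (4 - (3)·1.0000 - (-1)·1.0000) / (5) = 0.4000
Iteration 2:
  u = (5 - (-1)·-1.2500 - (-3)·0.4000) / (5) = 0.9900
  v = (-12 - (2)·1.8000 - (-4)·0.4000) / (8) = -1.7500
  w = (4 - (3)·1.8000 - (-1)·-1.2500) / (5) = -0.5300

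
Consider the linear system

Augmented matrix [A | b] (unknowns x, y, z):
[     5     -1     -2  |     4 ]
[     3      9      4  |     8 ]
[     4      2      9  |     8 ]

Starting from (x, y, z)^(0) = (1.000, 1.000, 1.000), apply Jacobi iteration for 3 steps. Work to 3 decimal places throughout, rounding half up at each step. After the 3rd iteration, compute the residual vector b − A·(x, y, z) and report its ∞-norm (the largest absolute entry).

Iteration 1:
  x = (4 - (-1)·1.000 - (-2)·1.000) / (5) = 1.400
  y = (8 - (3)·1.000 - (4)·1.000) / (9) = 0.111
  z = (8 - (4)·1.000 - (2)·1.000) / (9) = 0.222
Iteration 2:
  x = (4 - (-1)·0.111 - (-2)·0.222) / (5) = 0.911
  y = (8 - (3)·1.400 - (4)·0.222) / (9) = 0.324
  z = (8 - (4)·1.400 - (2)·0.111) / (9) = 0.242
Iteration 3:
  x = (4 - (-1)·0.324 - (-2)·0.242) / (5) = 0.962
  y = (8 - (3)·0.911 - (4)·0.242) / (9) = 0.478
  z = (8 - (4)·0.911 - (2)·0.324) / (9) = 0.412
Residual b − A·x = (0.492, -0.836, -0.512); ∞-norm = 0.836

0.836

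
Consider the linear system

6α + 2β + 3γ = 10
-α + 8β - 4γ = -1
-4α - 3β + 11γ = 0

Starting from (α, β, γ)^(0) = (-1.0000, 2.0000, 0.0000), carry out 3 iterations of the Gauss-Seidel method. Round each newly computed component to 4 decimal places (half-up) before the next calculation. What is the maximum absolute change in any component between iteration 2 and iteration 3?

0.2021

Iteration 1:
  α = (10 - (2)·2.0000 - (3)·0.0000) / (6) = 1.0000
  β = (-1 - (-1)·1.0000 - (-4)·0.0000) / (8) = 0.0000
  γ = (0 - (-4)·1.0000 - (-3)·0.0000) / (11) = 0.3636
Iteration 2:
  α = (10 - (2)·0.0000 - (3)·0.3636) / (6) = 1.4849
  β = (-1 - (-1)·1.4849 - (-4)·0.3636) / (8) = 0.2424
  γ = (0 - (-4)·1.4849 - (-3)·0.2424) / (11) = 0.6061
Iteration 3:
  α = (10 - (2)·0.2424 - (3)·0.6061) / (6) = 1.2828
  β = (-1 - (-1)·1.2828 - (-4)·0.6061) / (8) = 0.3384
  γ = (0 - (-4)·1.2828 - (-3)·0.3384) / (11) = 0.5588
Change: (-0.2021, 0.0960, -0.0473) → max |·| = 0.2021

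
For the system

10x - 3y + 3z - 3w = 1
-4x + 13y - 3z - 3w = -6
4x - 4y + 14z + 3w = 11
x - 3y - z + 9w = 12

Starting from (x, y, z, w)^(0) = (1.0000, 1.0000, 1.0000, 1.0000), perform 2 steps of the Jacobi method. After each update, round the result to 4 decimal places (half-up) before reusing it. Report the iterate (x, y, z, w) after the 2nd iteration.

Iteration 1:
  x = (1 - (-3)·1.0000 - (3)·1.0000 - (-3)·1.0000) / (10) = 0.4000
  y = (-6 - (-4)·1.0000 - (-3)·1.0000 - (-3)·1.0000) / (13) = 0.3077
  z = (11 - (4)·1.0000 - (-4)·1.0000 - (3)·1.0000) / (14) = 0.5714
  w = (12 - (1)·1.0000 - (-3)·1.0000 - (-1)·1.0000) / (9) = 1.6667
Iteration 2:
  x = (1 - (-3)·0.3077 - (3)·0.5714 - (-3)·1.6667) / (10) = 0.5209
  y = (-6 - (-4)·0.4000 - (-3)·0.5714 - (-3)·1.6667) / (13) = 0.1780
  z = (11 - (4)·0.4000 - (-4)·0.3077 - (3)·1.6667) / (14) = 0.4022
  w = (12 - (1)·0.4000 - (-3)·0.3077 - (-1)·0.5714) / (9) = 1.4549

(0.5209, 0.1780, 0.4022, 1.4549)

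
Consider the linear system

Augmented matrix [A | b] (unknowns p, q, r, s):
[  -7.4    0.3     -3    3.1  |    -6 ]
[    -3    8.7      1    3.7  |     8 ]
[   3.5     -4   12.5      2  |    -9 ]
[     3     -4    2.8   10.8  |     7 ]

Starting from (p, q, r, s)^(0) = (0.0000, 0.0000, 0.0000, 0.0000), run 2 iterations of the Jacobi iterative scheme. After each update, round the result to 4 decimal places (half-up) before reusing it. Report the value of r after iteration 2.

Iteration 1:
  p = (-6 - (0.3)·0.0000 - (-3)·0.0000 - (3.1)·0.0000) / (-7.4) = 0.8108
  q = (8 - (-3)·0.0000 - (1)·0.0000 - (3.7)·0.0000) / (8.7) = 0.9195
  r = (-9 - (3.5)·0.0000 - (-4)·0.0000 - (2)·0.0000) / (12.5) = -0.7200
  s = (7 - (3)·0.0000 - (-4)·0.0000 - (2.8)·0.0000) / (10.8) = 0.6481
Iteration 2:
  p = (-6 - (0.3)·0.9195 - (-3)·-0.7200 - (3.1)·0.6481) / (-7.4) = 1.4115
  q = (8 - (-3)·0.8108 - (1)·-0.7200 - (3.7)·0.6481) / (8.7) = 1.0063
  r = (-9 - (3.5)·0.8108 - (-4)·0.9195 - (2)·0.6481) / (12.5) = -0.7565
  s = (7 - (3)·0.8108 - (-4)·0.9195 - (2.8)·-0.7200) / (10.8) = 0.9501

-0.7565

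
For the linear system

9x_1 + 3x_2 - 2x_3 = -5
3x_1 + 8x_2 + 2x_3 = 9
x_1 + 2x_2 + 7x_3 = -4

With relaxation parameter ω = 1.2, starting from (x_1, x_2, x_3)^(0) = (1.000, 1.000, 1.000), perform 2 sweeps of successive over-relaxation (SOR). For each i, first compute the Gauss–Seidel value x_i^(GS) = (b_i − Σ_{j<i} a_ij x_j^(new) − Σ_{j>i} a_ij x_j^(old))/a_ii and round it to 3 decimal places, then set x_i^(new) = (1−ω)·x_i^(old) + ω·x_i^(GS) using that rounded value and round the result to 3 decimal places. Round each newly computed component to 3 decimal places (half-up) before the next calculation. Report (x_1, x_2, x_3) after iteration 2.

(-1.296, 2.021, -0.925)

Iteration 1:
  x_1: GS value = (-5 - (3)·1.000 - (-2)·1.000) / (9) = -0.667;  x_1 ← (1−ω)·1.000 + ω·-0.667 = -1.000
  x_2: GS value = (9 - (3)·-1.000 - (2)·1.000) / (8) = 1.250;  x_2 ← (1−ω)·1.000 + ω·1.250 = 1.300
  x_3: GS value = (-4 - (1)·-1.000 - (2)·1.300) / (7) = -0.800;  x_3 ← (1−ω)·1.000 + ω·-0.800 = -1.160
Iteration 2:
  x_1: GS value = (-5 - (3)·1.300 - (-2)·-1.160) / (9) = -1.247;  x_1 ← (1−ω)·-1.000 + ω·-1.247 = -1.296
  x_2: GS value = (9 - (3)·-1.296 - (2)·-1.160) / (8) = 1.901;  x_2 ← (1−ω)·1.300 + ω·1.901 = 2.021
  x_3: GS value = (-4 - (1)·-1.296 - (2)·2.021) / (7) = -0.964;  x_3 ← (1−ω)·-1.160 + ω·-0.964 = -0.925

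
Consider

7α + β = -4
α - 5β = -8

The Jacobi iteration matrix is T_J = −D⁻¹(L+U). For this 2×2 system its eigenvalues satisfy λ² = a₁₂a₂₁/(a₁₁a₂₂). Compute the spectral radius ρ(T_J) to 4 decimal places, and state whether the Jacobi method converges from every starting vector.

0.1690

a₁₂a₂₁/(a₁₁a₂₂) = (1)·(1) / ((7)·(-5)) = -0.028571
ρ = √|-0.028571| = √0.028571 = 0.1690
ρ < 1, so Jacobi converges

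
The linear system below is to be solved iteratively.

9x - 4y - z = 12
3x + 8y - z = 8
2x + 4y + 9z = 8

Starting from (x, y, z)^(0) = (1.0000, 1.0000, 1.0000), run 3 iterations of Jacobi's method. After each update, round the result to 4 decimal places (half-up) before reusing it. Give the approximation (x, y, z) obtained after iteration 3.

(1.4904, 0.3827, 0.3711)

Iteration 1:
  x = (12 - (-4)·1.0000 - (-1)·1.0000) / (9) = 1.8889
  y = (8 - (3)·1.0000 - (-1)·1.0000) / (8) = 0.7500
  z = (8 - (2)·1.0000 - (4)·1.0000) / (9) = 0.2222
Iteration 2:
  x = (12 - (-4)·0.7500 - (-1)·0.2222) / (9) = 1.6914
  y = (8 - (3)·1.8889 - (-1)·0.2222) / (8) = 0.3194
  z = (8 - (2)·1.8889 - (4)·0.7500) / (9) = 0.1358
Iteration 3:
  x = (12 - (-4)·0.3194 - (-1)·0.1358) / (9) = 1.4904
  y = (8 - (3)·1.6914 - (-1)·0.1358) / (8) = 0.3827
  z = (8 - (2)·1.6914 - (4)·0.3194) / (9) = 0.3711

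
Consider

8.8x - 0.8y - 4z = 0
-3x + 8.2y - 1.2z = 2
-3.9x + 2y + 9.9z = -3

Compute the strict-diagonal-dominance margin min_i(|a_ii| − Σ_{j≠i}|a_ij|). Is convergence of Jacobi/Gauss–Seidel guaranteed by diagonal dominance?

4

row 1: |8.8| − (0.8+4) = 4
row 2: |8.2| − (3+1.2) = 4
row 3: |9.9| − (3.9+2) = 4
minimum over rows = 4 → strictly diagonally dominant (convergence guaranteed)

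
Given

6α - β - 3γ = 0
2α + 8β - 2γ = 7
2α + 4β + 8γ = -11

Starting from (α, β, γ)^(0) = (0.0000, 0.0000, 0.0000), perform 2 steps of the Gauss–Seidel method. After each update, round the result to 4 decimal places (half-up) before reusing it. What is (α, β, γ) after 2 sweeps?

(-0.7604, 0.6120, -1.4909)

Iteration 1:
  α = (0 - (-1)·0.0000 - (-3)·0.0000) / (6) = 0.0000
  β = (7 - (2)·0.0000 - (-2)·0.0000) / (8) = 0.8750
  γ = (-11 - (2)·0.0000 - (4)·0.8750) / (8) = -1.8125
Iteration 2:
  α = (0 - (-1)·0.8750 - (-3)·-1.8125) / (6) = -0.7604
  β = (7 - (2)·-0.7604 - (-2)·-1.8125) / (8) = 0.6120
  γ = (-11 - (2)·-0.7604 - (4)·0.6120) / (8) = -1.4909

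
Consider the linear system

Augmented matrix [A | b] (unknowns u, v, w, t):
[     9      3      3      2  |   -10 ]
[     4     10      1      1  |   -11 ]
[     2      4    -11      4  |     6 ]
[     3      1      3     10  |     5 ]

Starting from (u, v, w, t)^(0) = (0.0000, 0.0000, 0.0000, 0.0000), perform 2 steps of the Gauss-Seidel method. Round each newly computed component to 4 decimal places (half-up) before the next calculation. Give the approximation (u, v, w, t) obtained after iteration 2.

(-0.8294, -0.7891, -0.5488, 0.9924)

Iteration 1:
  u = (-10 - (3)·0.0000 - (3)·0.0000 - (2)·0.0000) / (9) = -1.1111
  v = (-11 - (4)·-1.1111 - (1)·0.0000 - (1)·0.0000) / (10) = -0.6556
  w = (6 - (2)·-1.1111 - (4)·-0.6556 - (4)·0.0000) / (-11) = -0.9859
  t = (5 - (3)·-1.1111 - (1)·-0.6556 - (3)·-0.9859) / (10) = 1.1947
Iteration 2:
  u = (-10 - (3)·-0.6556 - (3)·-0.9859 - (2)·1.1947) / (9) = -0.8294
  v = (-11 - (4)·-0.8294 - (1)·-0.9859 - (1)·1.1947) / (10) = -0.7891
  w = (6 - (2)·-0.8294 - (4)·-0.7891 - (4)·1.1947) / (-11) = -0.5488
  t = (5 - (3)·-0.8294 - (1)·-0.7891 - (3)·-0.5488) / (10) = 0.9924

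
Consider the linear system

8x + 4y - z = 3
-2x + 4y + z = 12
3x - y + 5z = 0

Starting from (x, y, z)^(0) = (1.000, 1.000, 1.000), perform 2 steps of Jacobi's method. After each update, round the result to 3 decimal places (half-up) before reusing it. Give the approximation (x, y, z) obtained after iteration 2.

Iteration 1:
  x = (3 - (4)·1.000 - (-1)·1.000) / (8) = 0.000
  y = (12 - (-2)·1.000 - (1)·1.000) / (4) = 3.250
  z = (0 - (3)·1.000 - (-1)·1.000) / (5) = -0.400
Iteration 2:
  x = (3 - (4)·3.250 - (-1)·-0.400) / (8) = -1.300
  y = (12 - (-2)·0.000 - (1)·-0.400) / (4) = 3.100
  z = (0 - (3)·0.000 - (-1)·3.250) / (5) = 0.650

(-1.300, 3.100, 0.650)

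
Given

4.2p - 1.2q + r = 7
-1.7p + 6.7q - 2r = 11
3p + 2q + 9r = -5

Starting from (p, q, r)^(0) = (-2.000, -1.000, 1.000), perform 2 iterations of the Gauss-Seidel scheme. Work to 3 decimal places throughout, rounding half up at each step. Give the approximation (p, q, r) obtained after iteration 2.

(2.645, 1.885, -1.856)

Iteration 1:
  p = (7 - (-1.2)·-1.000 - (1)·1.000) / (4.2) = 1.143
  q = (11 - (-1.7)·1.143 - (-2)·1.000) / (6.7) = 2.230
  r = (-5 - (3)·1.143 - (2)·2.230) / (9) = -1.432
Iteration 2:
  p = (7 - (-1.2)·2.230 - (1)·-1.432) / (4.2) = 2.645
  q = (11 - (-1.7)·2.645 - (-2)·-1.432) / (6.7) = 1.885
  r = (-5 - (3)·2.645 - (2)·1.885) / (9) = -1.856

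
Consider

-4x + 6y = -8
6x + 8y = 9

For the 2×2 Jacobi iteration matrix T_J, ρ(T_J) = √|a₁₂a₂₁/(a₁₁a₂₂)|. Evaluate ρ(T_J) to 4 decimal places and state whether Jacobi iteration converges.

a₁₂a₂₁/(a₁₁a₂₂) = (6)·(6) / ((-4)·(8)) = -1.125000
ρ = √|-1.125000| = √1.125000 = 1.0607
ρ > 1, so Jacobi diverges

1.0607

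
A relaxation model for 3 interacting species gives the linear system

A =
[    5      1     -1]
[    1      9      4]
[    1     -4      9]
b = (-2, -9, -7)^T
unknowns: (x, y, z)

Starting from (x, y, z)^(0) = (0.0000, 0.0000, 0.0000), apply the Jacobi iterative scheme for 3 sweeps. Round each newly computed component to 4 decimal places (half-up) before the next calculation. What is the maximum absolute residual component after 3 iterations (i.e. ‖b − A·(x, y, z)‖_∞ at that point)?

Iteration 1:
  x = (-2 - (1)·0.0000 - (-1)·0.0000) / (5) = -0.4000
  y = (-9 - (1)·0.0000 - (4)·0.0000) / (9) = -1.0000
  z = (-7 - (1)·0.0000 - (-4)·0.0000) / (9) = -0.7778
Iteration 2:
  x = (-2 - (1)·-1.0000 - (-1)·-0.7778) / (5) = -0.3556
  y = (-9 - (1)·-0.4000 - (4)·-0.7778) / (9) = -0.6099
  z = (-7 - (1)·-0.4000 - (-4)·-1.0000) / (9) = -1.1778
Iteration 3:
  x = (-2 - (1)·-0.6099 - (-1)·-1.1778) / (5) = -0.5136
  y = (-9 - (1)·-0.3556 - (4)·-1.1778) / (9) = -0.4370
  z = (-7 - (1)·-0.3556 - (-4)·-0.6099) / (9) = -1.0093
Residual b − A·x = (-0.0043, -0.5162, 0.8493); ∞-norm = 0.8493

0.8493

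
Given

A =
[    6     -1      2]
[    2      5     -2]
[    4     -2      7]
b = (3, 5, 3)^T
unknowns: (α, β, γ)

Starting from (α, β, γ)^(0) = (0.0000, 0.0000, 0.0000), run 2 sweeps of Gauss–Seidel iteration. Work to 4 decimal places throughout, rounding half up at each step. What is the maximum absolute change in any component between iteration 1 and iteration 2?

Iteration 1:
  α = (3 - (-1)·0.0000 - (2)·0.0000) / (6) = 0.5000
  β = (5 - (2)·0.5000 - (-2)·0.0000) / (5) = 0.8000
  γ = (3 - (4)·0.5000 - (-2)·0.8000) / (7) = 0.3714
Iteration 2:
  α = (3 - (-1)·0.8000 - (2)·0.3714) / (6) = 0.5095
  β = (5 - (2)·0.5095 - (-2)·0.3714) / (5) = 0.9448
  γ = (3 - (4)·0.5095 - (-2)·0.9448) / (7) = 0.4074
Change: (0.0095, 0.1448, 0.0360) → max |·| = 0.1448

0.1448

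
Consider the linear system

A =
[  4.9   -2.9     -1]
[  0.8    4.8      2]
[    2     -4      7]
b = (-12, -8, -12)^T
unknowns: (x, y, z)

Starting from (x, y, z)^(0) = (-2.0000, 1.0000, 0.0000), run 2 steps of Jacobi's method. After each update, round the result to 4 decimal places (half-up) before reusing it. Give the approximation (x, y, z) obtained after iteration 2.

Iteration 1:
  x = (-12 - (-2.9)·1.0000 - (-1)·0.0000) / (4.9) = -1.8571
  y = (-8 - (0.8)·-2.0000 - (2)·0.0000) / (4.8) = -1.3333
  z = (-12 - (2)·-2.0000 - (-4)·1.0000) / (7) = -0.5714
Iteration 2:
  x = (-12 - (-2.9)·-1.3333 - (-1)·-0.5714) / (4.9) = -3.3547
  y = (-8 - (0.8)·-1.8571 - (2)·-0.5714) / (4.8) = -1.1191
  z = (-12 - (2)·-1.8571 - (-4)·-1.3333) / (7) = -1.9456

(-3.3547, -1.1191, -1.9456)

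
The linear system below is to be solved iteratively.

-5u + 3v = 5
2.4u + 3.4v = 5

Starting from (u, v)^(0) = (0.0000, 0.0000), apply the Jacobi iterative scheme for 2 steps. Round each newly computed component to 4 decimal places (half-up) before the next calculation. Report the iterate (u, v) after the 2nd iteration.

(-0.1176, 2.1765)

Iteration 1:
  u = (5 - (3)·0.0000) / (-5) = -1.0000
  v = (5 - (2.4)·0.0000) / (3.4) = 1.4706
Iteration 2:
  u = (5 - (3)·1.4706) / (-5) = -0.1176
  v = (5 - (2.4)·-1.0000) / (3.4) = 2.1765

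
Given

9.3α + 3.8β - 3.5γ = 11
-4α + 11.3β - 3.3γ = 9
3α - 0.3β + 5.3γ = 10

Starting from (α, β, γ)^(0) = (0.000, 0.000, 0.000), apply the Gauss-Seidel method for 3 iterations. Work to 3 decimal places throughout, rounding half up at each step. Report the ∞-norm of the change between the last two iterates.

Iteration 1:
  α = (11 - (3.8)·0.000 - (-3.5)·0.000) / (9.3) = 1.183
  β = (9 - (-4)·1.183 - (-3.3)·0.000) / (11.3) = 1.215
  γ = (10 - (3)·1.183 - (-0.3)·1.215) / (5.3) = 1.286
Iteration 2:
  α = (11 - (3.8)·1.215 - (-3.5)·1.286) / (9.3) = 1.170
  β = (9 - (-4)·1.170 - (-3.3)·1.286) / (11.3) = 1.586
  γ = (10 - (3)·1.170 - (-0.3)·1.586) / (5.3) = 1.314
Iteration 3:
  α = (11 - (3.8)·1.586 - (-3.5)·1.314) / (9.3) = 1.029
  β = (9 - (-4)·1.029 - (-3.3)·1.314) / (11.3) = 1.544
  γ = (10 - (3)·1.029 - (-0.3)·1.544) / (5.3) = 1.392
Change: (-0.141, -0.042, 0.078) → max |·| = 0.141

0.141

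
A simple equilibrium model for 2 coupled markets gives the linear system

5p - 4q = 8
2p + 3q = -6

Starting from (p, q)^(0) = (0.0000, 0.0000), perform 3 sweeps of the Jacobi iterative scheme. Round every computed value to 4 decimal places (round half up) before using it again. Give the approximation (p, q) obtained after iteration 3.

(-0.8534, -2.0000)

Iteration 1:
  p = (8 - (-4)·0.0000) / (5) = 1.6000
  q = (-6 - (2)·0.0000) / (3) = -2.0000
Iteration 2:
  p = (8 - (-4)·-2.0000) / (5) = 0.0000
  q = (-6 - (2)·1.6000) / (3) = -3.0667
Iteration 3:
  p = (8 - (-4)·-3.0667) / (5) = -0.8534
  q = (-6 - (2)·0.0000) / (3) = -2.0000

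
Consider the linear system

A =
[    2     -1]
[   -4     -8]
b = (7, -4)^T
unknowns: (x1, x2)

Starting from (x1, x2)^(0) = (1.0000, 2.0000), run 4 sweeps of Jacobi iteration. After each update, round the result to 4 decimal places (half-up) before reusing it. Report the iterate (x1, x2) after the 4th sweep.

Iteration 1:
  x1 = (7 - (-1)·2.0000) / (2) = 4.5000
  x2 = (-4 - (-4)·1.0000) / (-8) = 0.0000
Iteration 2:
  x1 = (7 - (-1)·0.0000) / (2) = 3.5000
  x2 = (-4 - (-4)·4.5000) / (-8) = -1.7500
Iteration 3:
  x1 = (7 - (-1)·-1.7500) / (2) = 2.6250
  x2 = (-4 - (-4)·3.5000) / (-8) = -1.2500
Iteration 4:
  x1 = (7 - (-1)·-1.2500) / (2) = 2.8750
  x2 = (-4 - (-4)·2.6250) / (-8) = -0.8125

(2.8750, -0.8125)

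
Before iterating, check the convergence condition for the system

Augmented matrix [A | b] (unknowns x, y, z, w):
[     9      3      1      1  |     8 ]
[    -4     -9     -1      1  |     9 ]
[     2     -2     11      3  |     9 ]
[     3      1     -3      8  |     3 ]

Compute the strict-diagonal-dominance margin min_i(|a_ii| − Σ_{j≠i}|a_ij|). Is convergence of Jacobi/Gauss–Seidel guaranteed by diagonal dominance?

1

row 1: |9| − (3+1+1) = 4
row 2: |-9| − (4+1+1) = 3
row 3: |11| − (2+2+3) = 4
row 4: |8| − (3+1+3) = 1
minimum over rows = 1 → strictly diagonally dominant (convergence guaranteed)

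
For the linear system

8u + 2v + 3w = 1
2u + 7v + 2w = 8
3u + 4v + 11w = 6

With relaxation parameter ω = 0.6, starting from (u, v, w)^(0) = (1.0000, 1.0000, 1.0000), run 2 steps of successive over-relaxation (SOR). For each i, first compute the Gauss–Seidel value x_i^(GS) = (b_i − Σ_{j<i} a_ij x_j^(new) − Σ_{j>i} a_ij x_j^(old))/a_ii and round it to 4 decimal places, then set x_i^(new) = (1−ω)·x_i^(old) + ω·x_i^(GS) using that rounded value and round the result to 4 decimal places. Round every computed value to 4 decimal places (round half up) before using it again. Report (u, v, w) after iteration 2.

(-0.1355, 0.9795, 0.3418)

Iteration 1:
  u: GS value = (1 - (2)·1.0000 - (3)·1.0000) / (8) = -0.5000;  u ← (1−ω)·1.0000 + ω·-0.5000 = 0.1000
  v: GS value = (8 - (2)·0.1000 - (2)·1.0000) / (7) = 0.8286;  v ← (1−ω)·1.0000 + ω·0.8286 = 0.8972
  w: GS value = (6 - (3)·0.1000 - (4)·0.8972) / (11) = 0.1919;  w ← (1−ω)·1.0000 + ω·0.1919 = 0.5151
Iteration 2:
  u: GS value = (1 - (2)·0.8972 - (3)·0.5151) / (8) = -0.2925;  u ← (1−ω)·0.1000 + ω·-0.2925 = -0.1355
  v: GS value = (8 - (2)·-0.1355 - (2)·0.5151) / (7) = 1.0344;  v ← (1−ω)·0.8972 + ω·1.0344 = 0.9795
  w: GS value = (6 - (3)·-0.1355 - (4)·0.9795) / (11) = 0.2262;  w ← (1−ω)·0.5151 + ω·0.2262 = 0.3418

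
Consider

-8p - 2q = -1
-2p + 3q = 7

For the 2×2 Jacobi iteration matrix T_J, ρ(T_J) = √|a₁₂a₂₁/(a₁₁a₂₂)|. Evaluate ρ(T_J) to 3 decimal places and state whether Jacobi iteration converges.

a₁₂a₂₁/(a₁₁a₂₂) = (-2)·(-2) / ((-8)·(3)) = -0.166667
ρ = √|-0.166667| = √0.166667 = 0.408
ρ < 1, so Jacobi converges

0.408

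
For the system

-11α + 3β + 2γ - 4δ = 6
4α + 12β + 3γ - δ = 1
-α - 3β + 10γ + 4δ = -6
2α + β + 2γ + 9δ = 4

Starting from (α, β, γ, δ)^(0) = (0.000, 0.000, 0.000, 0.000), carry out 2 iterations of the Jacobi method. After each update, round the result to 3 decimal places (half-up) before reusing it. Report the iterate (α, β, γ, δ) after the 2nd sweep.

Iteration 1:
  α = (6 - (3)·0.000 - (2)·0.000 - (-4)·0.000) / (-11) = -0.545
  β = (1 - (4)·0.000 - (3)·0.000 - (-1)·0.000) / (12) = 0.083
  γ = (-6 - (-1)·0.000 - (-3)·0.000 - (4)·0.000) / (10) = -0.600
  δ = (4 - (2)·0.000 - (1)·0.000 - (2)·0.000) / (9) = 0.444
Iteration 2:
  α = (6 - (3)·0.083 - (2)·-0.600 - (-4)·0.444) / (-11) = -0.793
  β = (1 - (4)·-0.545 - (3)·-0.600 - (-1)·0.444) / (12) = 0.452
  γ = (-6 - (-1)·-0.545 - (-3)·0.083 - (4)·0.444) / (10) = -0.807
  δ = (4 - (2)·-0.545 - (1)·0.083 - (2)·-0.600) / (9) = 0.690

(-0.793, 0.452, -0.807, 0.690)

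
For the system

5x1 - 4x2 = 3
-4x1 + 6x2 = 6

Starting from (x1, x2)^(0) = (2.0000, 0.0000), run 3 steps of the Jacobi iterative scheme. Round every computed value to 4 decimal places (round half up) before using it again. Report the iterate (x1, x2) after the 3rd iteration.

(1.7200, 2.6444)

Iteration 1:
  x1 = (3 - (-4)·0.0000) / (5) = 0.6000
  x2 = (6 - (-4)·2.0000) / (6) = 2.3333
Iteration 2:
  x1 = (3 - (-4)·2.3333) / (5) = 2.4666
  x2 = (6 - (-4)·0.6000) / (6) = 1.4000
Iteration 3:
  x1 = (3 - (-4)·1.4000) / (5) = 1.7200
  x2 = (6 - (-4)·2.4666) / (6) = 2.6444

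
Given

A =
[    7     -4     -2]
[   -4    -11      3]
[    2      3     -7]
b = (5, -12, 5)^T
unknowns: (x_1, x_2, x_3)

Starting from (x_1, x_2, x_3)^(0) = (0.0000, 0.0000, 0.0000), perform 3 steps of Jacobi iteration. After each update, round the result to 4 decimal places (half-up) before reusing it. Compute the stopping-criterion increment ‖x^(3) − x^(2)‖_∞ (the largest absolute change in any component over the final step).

0.0750

Iteration 1:
  x_1 = (5 - (-4)·0.0000 - (-2)·0.0000) / (7) = 0.7143
  x_2 = (-12 - (-4)·0.0000 - (3)·0.0000) / (-11) = 1.0909
  x_3 = (5 - (2)·0.0000 - (3)·0.0000) / (-7) = -0.7143
Iteration 2:
  x_1 = (5 - (-4)·1.0909 - (-2)·-0.7143) / (7) = 1.1336
  x_2 = (-12 - (-4)·0.7143 - (3)·-0.7143) / (-11) = 0.6364
  x_3 = (5 - (2)·0.7143 - (3)·1.0909) / (-7) = -0.0427
Iteration 3:
  x_1 = (5 - (-4)·0.6364 - (-2)·-0.0427) / (7) = 1.0657
  x_2 = (-12 - (-4)·1.1336 - (3)·-0.0427) / (-11) = 0.6670
  x_3 = (5 - (2)·1.1336 - (3)·0.6364) / (-7) = -0.1177
Change: (-0.0679, 0.0306, -0.0750) → max |·| = 0.0750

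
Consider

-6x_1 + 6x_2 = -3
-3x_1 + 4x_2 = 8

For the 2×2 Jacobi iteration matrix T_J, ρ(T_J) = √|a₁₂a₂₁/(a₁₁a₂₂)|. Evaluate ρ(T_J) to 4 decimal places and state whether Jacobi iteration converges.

a₁₂a₂₁/(a₁₁a₂₂) = (6)·(-3) / ((-6)·(4)) = 0.750000
ρ = √|0.750000| = √0.750000 = 0.8660
ρ < 1, so Jacobi converges

0.8660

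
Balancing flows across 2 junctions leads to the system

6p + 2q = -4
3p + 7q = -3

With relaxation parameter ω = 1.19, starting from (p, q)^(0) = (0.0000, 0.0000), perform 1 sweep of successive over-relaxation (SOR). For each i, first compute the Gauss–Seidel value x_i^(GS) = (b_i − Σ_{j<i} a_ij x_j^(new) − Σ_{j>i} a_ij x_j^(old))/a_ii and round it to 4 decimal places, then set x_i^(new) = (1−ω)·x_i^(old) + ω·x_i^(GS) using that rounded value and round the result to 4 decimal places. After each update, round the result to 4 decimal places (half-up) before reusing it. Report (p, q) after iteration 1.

Iteration 1:
  p: GS value = (-4 - (2)·0.0000) / (6) = -0.6667;  p ← (1−ω)·0.0000 + ω·-0.6667 = -0.7934
  q: GS value = (-3 - (3)·-0.7934) / (7) = -0.0885;  q ← (1−ω)·0.0000 + ω·-0.0885 = -0.1053

(-0.7934, -0.1053)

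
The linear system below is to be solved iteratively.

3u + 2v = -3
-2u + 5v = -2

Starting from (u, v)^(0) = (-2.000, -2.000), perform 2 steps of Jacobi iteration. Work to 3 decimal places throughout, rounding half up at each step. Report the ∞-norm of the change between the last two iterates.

Iteration 1:
  u = (-3 - (2)·-2.000) / (3) = 0.333
  v = (-2 - (-2)·-2.000) / (5) = -1.200
Iteration 2:
  u = (-3 - (2)·-1.200) / (3) = -0.200
  v = (-2 - (-2)·0.333) / (5) = -0.267
Change: (-0.533, 0.933) → max |·| = 0.933

0.933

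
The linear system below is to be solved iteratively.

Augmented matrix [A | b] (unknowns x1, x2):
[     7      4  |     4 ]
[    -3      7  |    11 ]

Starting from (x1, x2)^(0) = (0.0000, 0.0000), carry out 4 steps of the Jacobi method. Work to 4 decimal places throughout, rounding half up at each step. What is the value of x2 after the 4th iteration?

1.3715

Iteration 1:
  x1 = (4 - (4)·0.0000) / (7) = 0.5714
  x2 = (11 - (-3)·0.0000) / (7) = 1.5714
Iteration 2:
  x1 = (4 - (4)·1.5714) / (7) = -0.3265
  x2 = (11 - (-3)·0.5714) / (7) = 1.8163
Iteration 3:
  x1 = (4 - (4)·1.8163) / (7) = -0.4665
  x2 = (11 - (-3)·-0.3265) / (7) = 1.4315
Iteration 4:
  x1 = (4 - (4)·1.4315) / (7) = -0.2466
  x2 = (11 - (-3)·-0.4665) / (7) = 1.3715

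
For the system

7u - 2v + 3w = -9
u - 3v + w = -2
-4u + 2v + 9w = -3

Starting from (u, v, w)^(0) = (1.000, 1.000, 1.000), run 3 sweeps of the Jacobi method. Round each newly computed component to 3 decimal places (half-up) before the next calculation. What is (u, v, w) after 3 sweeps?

(-0.700, -0.041, -0.748)

Iteration 1:
  u = (-9 - (-2)·1.000 - (3)·1.000) / (7) = -1.429
  v = (-2 - (1)·1.000 - (1)·1.000) / (-3) = 1.333
  w = (-3 - (-4)·1.000 - (2)·1.000) / (9) = -0.111
Iteration 2:
  u = (-9 - (-2)·1.333 - (3)·-0.111) / (7) = -0.857
  v = (-2 - (1)·-1.429 - (1)·-0.111) / (-3) = 0.153
  w = (-3 - (-4)·-1.429 - (2)·1.333) / (9) = -1.265
Iteration 3:
  u = (-9 - (-2)·0.153 - (3)·-1.265) / (7) = -0.700
  v = (-2 - (1)·-0.857 - (1)·-1.265) / (-3) = -0.041
  w = (-3 - (-4)·-0.857 - (2)·0.153) / (9) = -0.748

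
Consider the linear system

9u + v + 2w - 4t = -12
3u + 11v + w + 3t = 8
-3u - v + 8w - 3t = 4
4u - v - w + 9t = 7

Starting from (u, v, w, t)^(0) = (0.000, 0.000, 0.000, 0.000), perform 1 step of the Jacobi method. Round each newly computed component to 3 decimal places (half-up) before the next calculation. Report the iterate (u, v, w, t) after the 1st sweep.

(-1.333, 0.727, 0.500, 0.778)

Iteration 1:
  u = (-12 - (1)·0.000 - (2)·0.000 - (-4)·0.000) / (9) = -1.333
  v = (8 - (3)·0.000 - (1)·0.000 - (3)·0.000) / (11) = 0.727
  w = (4 - (-3)·0.000 - (-1)·0.000 - (-3)·0.000) / (8) = 0.500
  t = (7 - (4)·0.000 - (-1)·0.000 - (-1)·0.000) / (9) = 0.778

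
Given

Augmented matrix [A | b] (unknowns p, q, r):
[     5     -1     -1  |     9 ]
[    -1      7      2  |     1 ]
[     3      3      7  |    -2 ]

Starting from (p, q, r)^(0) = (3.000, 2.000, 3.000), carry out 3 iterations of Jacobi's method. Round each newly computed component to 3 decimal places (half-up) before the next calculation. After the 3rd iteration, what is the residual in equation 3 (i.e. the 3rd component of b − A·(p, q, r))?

0.024

Iteration 1:
  p = (9 - (-1)·2.000 - (-1)·3.000) / (5) = 2.800
  q = (1 - (-1)·3.000 - (2)·3.000) / (7) = -0.286
  r = (-2 - (3)·3.000 - (3)·2.000) / (7) = -2.429
Iteration 2:
  p = (9 - (-1)·-0.286 - (-1)·-2.429) / (5) = 1.257
  q = (1 - (-1)·2.800 - (2)·-2.429) / (7) = 1.237
  r = (-2 - (3)·2.800 - (3)·-0.286) / (7) = -1.363
Iteration 3:
  p = (9 - (-1)·1.237 - (-1)·-1.363) / (5) = 1.775
  q = (1 - (-1)·1.257 - (2)·-1.363) / (7) = 0.712
  r = (-2 - (3)·1.257 - (3)·1.237) / (7) = -1.355
Residual b − A·x = (-0.518, 0.501, 0.024)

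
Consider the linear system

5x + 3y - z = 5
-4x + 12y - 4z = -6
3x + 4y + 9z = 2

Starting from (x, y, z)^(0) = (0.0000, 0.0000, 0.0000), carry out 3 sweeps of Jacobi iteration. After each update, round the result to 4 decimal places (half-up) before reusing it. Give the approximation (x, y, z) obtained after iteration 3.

Iteration 1:
  x = (5 - (3)·0.0000 - (-1)·0.0000) / (5) = 1.0000
  y = (-6 - (-4)·0.0000 - (-4)·0.0000) / (12) = -0.5000
  z = (2 - (3)·0.0000 - (4)·0.0000) / (9) = 0.2222
Iteration 2:
  x = (5 - (3)·-0.5000 - (-1)·0.2222) / (5) = 1.3444
  y = (-6 - (-4)·1.0000 - (-4)·0.2222) / (12) = -0.0926
  z = (2 - (3)·1.0000 - (4)·-0.5000) / (9) = 0.1111
Iteration 3:
  x = (5 - (3)·-0.0926 - (-1)·0.1111) / (5) = 1.0778
  y = (-6 - (-4)·1.3444 - (-4)·0.1111) / (12) = -0.0148
  z = (2 - (3)·1.3444 - (4)·-0.0926) / (9) = -0.1848

(1.0778, -0.0148, -0.1848)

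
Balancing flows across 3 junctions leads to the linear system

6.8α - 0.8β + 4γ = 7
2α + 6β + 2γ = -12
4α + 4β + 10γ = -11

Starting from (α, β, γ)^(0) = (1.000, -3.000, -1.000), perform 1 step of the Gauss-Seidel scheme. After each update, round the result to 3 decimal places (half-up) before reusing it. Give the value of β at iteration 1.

-2.088

Iteration 1:
  α = (7 - (-0.8)·-3.000 - (4)·-1.000) / (6.8) = 1.265
  β = (-12 - (2)·1.265 - (2)·-1.000) / (6) = -2.088
  γ = (-11 - (4)·1.265 - (4)·-2.088) / (10) = -0.771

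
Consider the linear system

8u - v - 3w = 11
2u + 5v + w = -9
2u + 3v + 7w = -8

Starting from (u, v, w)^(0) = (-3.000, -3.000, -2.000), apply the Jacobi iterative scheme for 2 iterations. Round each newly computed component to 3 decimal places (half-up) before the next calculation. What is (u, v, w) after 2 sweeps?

Iteration 1:
  u = (11 - (-1)·-3.000 - (-3)·-2.000) / (8) = 0.250
  v = (-9 - (2)·-3.000 - (1)·-2.000) / (5) = -0.200
  w = (-8 - (2)·-3.000 - (3)·-3.000) / (7) = 1.000
Iteration 2:
  u = (11 - (-1)·-0.200 - (-3)·1.000) / (8) = 1.725
  v = (-9 - (2)·0.250 - (1)·1.000) / (5) = -2.100
  w = (-8 - (2)·0.250 - (3)·-0.200) / (7) = -1.129

(1.725, -2.100, -1.129)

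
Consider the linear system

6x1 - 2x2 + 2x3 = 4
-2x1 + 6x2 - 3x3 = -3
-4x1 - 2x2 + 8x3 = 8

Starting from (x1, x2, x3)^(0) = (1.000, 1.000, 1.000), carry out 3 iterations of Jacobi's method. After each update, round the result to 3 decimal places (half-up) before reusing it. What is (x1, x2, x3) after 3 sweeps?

(0.393, 0.273, 1.246)

Iteration 1:
  x1 = (4 - (-2)·1.000 - (2)·1.000) / (6) = 0.667
  x2 = (-3 - (-2)·1.000 - (-3)·1.000) / (6) = 0.333
  x3 = (8 - (-4)·1.000 - (-2)·1.000) / (8) = 1.750
Iteration 2:
  x1 = (4 - (-2)·0.333 - (2)·1.750) / (6) = 0.194
  x2 = (-3 - (-2)·0.667 - (-3)·1.750) / (6) = 0.597
  x3 = (8 - (-4)·0.667 - (-2)·0.333) / (8) = 1.417
Iteration 3:
  x1 = (4 - (-2)·0.597 - (2)·1.417) / (6) = 0.393
  x2 = (-3 - (-2)·0.194 - (-3)·1.417) / (6) = 0.273
  x3 = (8 - (-4)·0.194 - (-2)·0.597) / (8) = 1.246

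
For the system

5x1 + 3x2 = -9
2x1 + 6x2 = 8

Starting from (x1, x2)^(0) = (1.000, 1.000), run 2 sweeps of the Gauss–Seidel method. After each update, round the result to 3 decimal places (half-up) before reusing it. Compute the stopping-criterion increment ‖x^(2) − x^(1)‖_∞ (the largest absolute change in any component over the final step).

0.680

Iteration 1:
  x1 = (-9 - (3)·1.000) / (5) = -2.400
  x2 = (8 - (2)·-2.400) / (6) = 2.133
Iteration 2:
  x1 = (-9 - (3)·2.133) / (5) = -3.080
  x2 = (8 - (2)·-3.080) / (6) = 2.360
Change: (-0.680, 0.227) → max |·| = 0.680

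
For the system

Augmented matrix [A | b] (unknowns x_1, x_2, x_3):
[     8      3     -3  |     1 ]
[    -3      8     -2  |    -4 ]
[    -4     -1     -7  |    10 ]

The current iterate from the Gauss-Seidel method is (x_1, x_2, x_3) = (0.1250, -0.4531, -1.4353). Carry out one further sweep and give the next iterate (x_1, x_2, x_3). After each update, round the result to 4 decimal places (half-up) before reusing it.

One sweep:
  x_1 = (1 - (3)·-0.4531 - (-3)·-1.4353) / (8) = -0.2433
  x_2 = (-4 - (-3)·-0.2433 - (-2)·-1.4353) / (8) = -0.9501
  x_3 = (10 - (-4)·-0.2433 - (-1)·-0.9501) / (-7) = -1.1538

(-0.2433, -0.9501, -1.1538)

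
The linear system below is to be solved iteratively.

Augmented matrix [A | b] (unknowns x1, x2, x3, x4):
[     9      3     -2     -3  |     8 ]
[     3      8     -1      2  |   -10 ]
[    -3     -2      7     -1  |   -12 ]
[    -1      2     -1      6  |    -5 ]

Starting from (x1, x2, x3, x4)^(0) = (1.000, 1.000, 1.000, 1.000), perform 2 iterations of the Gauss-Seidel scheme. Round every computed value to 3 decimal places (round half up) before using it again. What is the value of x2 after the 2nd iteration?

Iteration 1:
  x1 = (8 - (3)·1.000 - (-2)·1.000 - (-3)·1.000) / (9) = 1.111
  x2 = (-10 - (3)·1.111 - (-1)·1.000 - (2)·1.000) / (8) = -1.792
  x3 = (-12 - (-3)·1.111 - (-2)·-1.792 - (-1)·1.000) / (7) = -1.607
  x4 = (-5 - (-1)·1.111 - (2)·-1.792 - (-1)·-1.607) / (6) = -0.319
Iteration 2:
  x1 = (8 - (3)·-1.792 - (-2)·-1.607 - (-3)·-0.319) / (9) = 1.023
  x2 = (-10 - (3)·1.023 - (-1)·-1.607 - (2)·-0.319) / (8) = -1.755
  x3 = (-12 - (-3)·1.023 - (-2)·-1.755 - (-1)·-0.319) / (7) = -1.823
  x4 = (-5 - (-1)·1.023 - (2)·-1.755 - (-1)·-1.823) / (6) = -0.382

-1.755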